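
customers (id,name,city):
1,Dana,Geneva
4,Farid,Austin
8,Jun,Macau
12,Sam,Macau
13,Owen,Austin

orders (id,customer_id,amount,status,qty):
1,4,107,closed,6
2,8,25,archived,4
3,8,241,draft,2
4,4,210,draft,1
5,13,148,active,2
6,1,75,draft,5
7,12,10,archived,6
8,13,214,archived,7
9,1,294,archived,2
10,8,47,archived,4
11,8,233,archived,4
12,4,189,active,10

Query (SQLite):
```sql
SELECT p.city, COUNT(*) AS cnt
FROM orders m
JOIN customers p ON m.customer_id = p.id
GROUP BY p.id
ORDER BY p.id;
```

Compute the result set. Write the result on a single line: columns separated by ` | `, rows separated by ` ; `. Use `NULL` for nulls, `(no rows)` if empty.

Join each orders row to its customers via customer_id.
Group joined rows by customers.id; compute COUNT(*) per group.
  1: ids {6, 9} → COUNT(*)=2
  4: ids {1, 4, 12} → COUNT(*)=3
  8: ids {2, 3, 10, 11} → COUNT(*)=4
  12: ids {7} → COUNT(*)=1
  13: ids {5, 8} → COUNT(*)=2

Geneva | 2 ; Austin | 3 ; Macau | 4 ; Macau | 1 ; Austin | 2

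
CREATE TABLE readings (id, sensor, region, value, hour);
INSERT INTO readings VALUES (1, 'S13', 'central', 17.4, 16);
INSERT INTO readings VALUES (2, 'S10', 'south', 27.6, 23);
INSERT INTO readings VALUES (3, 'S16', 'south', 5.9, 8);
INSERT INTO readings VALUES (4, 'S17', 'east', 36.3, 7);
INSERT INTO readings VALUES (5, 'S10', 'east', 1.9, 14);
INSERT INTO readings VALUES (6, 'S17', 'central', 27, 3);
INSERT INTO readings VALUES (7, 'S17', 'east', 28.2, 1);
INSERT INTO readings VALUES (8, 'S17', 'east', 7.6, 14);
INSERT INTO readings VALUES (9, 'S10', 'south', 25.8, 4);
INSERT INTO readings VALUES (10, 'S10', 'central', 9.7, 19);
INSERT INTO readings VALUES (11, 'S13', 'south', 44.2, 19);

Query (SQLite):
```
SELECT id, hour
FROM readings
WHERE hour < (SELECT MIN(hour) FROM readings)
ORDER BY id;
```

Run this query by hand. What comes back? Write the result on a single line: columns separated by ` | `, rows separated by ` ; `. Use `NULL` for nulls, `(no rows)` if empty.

(no rows)

Scalar subquery: MIN(hour) over all readings rows = 1.
Keep rows where hour < that value.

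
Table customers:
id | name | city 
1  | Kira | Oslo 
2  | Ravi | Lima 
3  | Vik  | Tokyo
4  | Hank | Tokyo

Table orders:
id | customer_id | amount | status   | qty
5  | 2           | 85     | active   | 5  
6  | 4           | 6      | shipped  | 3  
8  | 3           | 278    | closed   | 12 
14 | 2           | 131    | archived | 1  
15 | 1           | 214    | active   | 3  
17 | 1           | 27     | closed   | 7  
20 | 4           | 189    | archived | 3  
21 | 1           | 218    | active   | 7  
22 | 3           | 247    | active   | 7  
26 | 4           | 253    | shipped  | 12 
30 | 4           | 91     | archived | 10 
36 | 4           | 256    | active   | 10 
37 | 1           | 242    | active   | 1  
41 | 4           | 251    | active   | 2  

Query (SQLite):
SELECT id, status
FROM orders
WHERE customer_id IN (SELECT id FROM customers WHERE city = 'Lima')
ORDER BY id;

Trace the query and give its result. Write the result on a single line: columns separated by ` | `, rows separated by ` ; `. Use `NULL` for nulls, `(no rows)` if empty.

5 | active ; 14 | archived

Inner query: customers.id where city = 'Lima'.
Outer: keep orders rows whose customer_id is in that set.
Inner query → {2}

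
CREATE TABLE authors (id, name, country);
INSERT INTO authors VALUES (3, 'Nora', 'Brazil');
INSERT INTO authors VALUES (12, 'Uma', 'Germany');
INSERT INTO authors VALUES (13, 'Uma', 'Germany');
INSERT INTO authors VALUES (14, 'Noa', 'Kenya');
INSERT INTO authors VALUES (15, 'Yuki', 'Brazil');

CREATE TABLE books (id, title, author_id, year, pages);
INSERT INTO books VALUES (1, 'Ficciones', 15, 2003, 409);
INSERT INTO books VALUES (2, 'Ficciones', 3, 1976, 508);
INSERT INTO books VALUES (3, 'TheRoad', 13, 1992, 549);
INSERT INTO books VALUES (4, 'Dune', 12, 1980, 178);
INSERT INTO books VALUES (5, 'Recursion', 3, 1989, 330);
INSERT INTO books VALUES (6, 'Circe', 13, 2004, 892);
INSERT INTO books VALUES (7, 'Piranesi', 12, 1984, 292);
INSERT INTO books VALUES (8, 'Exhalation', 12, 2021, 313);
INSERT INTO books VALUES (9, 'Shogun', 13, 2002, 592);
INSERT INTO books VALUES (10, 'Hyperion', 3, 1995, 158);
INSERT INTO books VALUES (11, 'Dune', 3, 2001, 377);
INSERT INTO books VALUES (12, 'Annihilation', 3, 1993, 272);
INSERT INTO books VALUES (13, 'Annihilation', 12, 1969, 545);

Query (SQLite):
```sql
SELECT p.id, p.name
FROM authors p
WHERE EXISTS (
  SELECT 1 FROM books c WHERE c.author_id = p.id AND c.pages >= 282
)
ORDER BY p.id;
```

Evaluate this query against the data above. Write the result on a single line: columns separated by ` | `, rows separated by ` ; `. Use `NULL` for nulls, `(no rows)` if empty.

3 | Nora ; 12 | Uma ; 13 | Uma ; 15 | Yuki

For each authors row, check whether any books with matching author_id has pages >= 282.
Keep rows where that is true.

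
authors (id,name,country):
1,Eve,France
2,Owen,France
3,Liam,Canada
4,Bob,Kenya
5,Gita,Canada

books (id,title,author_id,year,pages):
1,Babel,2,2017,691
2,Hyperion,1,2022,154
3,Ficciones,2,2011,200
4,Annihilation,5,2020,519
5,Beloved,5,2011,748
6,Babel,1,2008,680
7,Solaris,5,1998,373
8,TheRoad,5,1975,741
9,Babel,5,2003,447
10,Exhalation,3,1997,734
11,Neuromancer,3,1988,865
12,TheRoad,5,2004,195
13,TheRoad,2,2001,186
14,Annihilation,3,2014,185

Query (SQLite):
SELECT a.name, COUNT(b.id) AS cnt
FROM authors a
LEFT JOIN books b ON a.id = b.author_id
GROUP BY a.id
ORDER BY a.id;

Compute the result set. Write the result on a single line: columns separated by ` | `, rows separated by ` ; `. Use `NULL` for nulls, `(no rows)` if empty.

LEFT JOIN keeps every authors row; unmatched ones get NULL for books columns.
Group by authors.id and compute COUNT(b.id). COUNT(col) of an all-NULL group is 0.
  1: ids {2, 6} → COUNT(b.id)=2
  2: ids {1, 3, 13} → COUNT(b.id)=3
  3: ids {10, 11, 14} → COUNT(b.id)=3
  4: ids {—} → COUNT(b.id)=0
  5: ids {4, 5, 7, 8, 9, 12} → COUNT(b.id)=6

Eve | 2 ; Owen | 3 ; Liam | 3 ; Bob | 0 ; Gita | 6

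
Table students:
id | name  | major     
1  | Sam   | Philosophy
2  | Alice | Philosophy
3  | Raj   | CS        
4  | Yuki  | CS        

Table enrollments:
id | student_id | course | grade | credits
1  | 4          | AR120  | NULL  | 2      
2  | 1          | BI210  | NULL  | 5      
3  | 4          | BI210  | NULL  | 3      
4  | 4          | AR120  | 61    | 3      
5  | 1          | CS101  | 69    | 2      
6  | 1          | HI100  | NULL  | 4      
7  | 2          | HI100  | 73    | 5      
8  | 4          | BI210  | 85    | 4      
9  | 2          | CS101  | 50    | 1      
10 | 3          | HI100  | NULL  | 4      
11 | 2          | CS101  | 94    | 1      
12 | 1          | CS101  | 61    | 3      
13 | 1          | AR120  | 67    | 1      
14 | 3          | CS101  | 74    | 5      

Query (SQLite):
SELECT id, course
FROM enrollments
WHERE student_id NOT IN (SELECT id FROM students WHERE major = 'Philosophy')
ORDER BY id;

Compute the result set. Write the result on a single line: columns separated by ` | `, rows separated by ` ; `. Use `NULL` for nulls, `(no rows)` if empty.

Inner query: students.id where major = 'Philosophy'.
Outer: keep enrollments rows whose student_id is not in that set.
Inner query → {1, 2}

1 | AR120 ; 3 | BI210 ; 4 | AR120 ; 8 | BI210 ; 10 | HI100 ; 14 | CS101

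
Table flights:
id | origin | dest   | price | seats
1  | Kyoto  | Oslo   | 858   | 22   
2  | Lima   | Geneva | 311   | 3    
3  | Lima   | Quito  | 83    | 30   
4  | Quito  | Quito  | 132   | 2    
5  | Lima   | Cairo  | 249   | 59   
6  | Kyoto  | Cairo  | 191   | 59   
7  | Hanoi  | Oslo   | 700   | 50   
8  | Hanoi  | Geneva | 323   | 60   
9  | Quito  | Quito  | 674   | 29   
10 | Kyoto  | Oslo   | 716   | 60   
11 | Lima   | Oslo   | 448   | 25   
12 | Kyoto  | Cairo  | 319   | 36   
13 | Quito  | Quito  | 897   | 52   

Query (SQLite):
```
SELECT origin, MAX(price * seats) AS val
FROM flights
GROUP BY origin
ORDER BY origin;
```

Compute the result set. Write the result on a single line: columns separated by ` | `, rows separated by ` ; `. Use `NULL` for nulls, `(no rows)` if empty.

Hanoi | 35000 ; Kyoto | 42960 ; Lima | 14691 ; Quito | 46644

For each row compute price * seats.
Group by origin; take MAX of the expression per group.
  Hanoi: ids {7, 8} → MAX(price * seats)=35000
  Kyoto: ids {1, 6, 10, 12} → MAX(price * seats)=42960
  Lima: ids {2, 3, 5, 11} → MAX(price * seats)=14691
  Quito: ids {4, 9, 13} → MAX(price * seats)=46644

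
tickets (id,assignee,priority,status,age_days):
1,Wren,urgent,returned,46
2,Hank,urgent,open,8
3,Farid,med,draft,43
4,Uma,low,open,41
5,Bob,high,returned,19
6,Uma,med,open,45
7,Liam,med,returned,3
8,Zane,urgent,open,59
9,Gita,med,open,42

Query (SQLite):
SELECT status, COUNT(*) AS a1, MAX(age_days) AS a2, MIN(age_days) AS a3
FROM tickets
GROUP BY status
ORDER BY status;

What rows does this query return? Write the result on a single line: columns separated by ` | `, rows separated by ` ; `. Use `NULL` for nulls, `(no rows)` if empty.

Group tickets by status.
Per group compute: COUNT(*), MAX(age_days), MIN(age_days).
  draft: ids {3} → COUNT(*)=1, MAX(age_days)=43, MIN(age_days)=43
  open: ids {2, 4, 6, 8, 9} → COUNT(*)=5, MAX(age_days)=59, MIN(age_days)=8
  returned: ids {1, 5, 7} → COUNT(*)=3, MAX(age_days)=46, MIN(age_days)=3

draft | 1 | 43 | 43 ; open | 5 | 59 | 8 ; returned | 3 | 46 | 3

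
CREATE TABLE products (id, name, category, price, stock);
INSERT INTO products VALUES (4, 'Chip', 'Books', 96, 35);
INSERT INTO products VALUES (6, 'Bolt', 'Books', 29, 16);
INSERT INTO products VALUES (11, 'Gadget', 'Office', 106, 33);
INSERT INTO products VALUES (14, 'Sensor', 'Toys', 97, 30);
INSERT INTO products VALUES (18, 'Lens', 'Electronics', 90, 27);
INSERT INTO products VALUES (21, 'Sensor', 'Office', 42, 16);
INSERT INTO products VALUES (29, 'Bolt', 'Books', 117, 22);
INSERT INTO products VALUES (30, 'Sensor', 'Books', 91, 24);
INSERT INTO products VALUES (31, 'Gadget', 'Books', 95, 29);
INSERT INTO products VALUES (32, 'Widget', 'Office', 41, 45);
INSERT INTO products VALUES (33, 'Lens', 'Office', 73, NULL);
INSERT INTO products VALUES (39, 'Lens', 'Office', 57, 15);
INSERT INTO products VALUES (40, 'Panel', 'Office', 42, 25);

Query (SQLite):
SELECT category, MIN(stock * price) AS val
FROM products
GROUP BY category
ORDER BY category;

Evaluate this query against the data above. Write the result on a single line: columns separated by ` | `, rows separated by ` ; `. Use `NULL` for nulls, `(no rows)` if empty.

Books | 464 ; Electronics | 2430 ; Office | 672 ; Toys | 2910

For each row compute stock * price.
Group by category; take MIN of the expression per group.
  Books: ids {4, 6, 29, 30, 31} → MIN(stock * price)=464
  Electronics: ids {18} → MIN(stock * price)=2430
  Office: ids {11, 21, 32, 33, 39, 40} → MIN(stock * price)=672
  Toys: ids {14} → MIN(stock * price)=2910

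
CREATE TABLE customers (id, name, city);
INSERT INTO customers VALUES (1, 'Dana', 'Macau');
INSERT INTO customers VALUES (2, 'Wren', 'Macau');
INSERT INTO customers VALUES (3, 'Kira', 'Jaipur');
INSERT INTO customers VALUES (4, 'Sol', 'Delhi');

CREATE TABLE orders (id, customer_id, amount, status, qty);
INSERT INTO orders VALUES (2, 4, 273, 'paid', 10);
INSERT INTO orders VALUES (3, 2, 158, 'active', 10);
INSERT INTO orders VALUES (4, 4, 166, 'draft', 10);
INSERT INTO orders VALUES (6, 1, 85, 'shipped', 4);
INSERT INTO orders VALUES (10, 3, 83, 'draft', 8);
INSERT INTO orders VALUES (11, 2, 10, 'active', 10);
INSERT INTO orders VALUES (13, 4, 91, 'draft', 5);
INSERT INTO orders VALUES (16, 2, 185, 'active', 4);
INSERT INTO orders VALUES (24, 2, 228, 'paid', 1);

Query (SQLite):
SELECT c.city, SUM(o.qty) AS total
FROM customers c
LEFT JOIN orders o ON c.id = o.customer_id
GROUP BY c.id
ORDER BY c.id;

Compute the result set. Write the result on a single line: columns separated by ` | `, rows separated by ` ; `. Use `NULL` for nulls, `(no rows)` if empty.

LEFT JOIN keeps every customers row; unmatched ones get NULL for orders columns.
Group by customers.id and compute SUM(o.qty). SUM over an all-NULL group is NULL.
  1: ids {6} → SUM(o.qty)=4
  2: ids {3, 11, 16, 24} → SUM(o.qty)=25
  3: ids {10} → SUM(o.qty)=8
  4: ids {2, 4, 13} → SUM(o.qty)=25

Macau | 4 ; Macau | 25 ; Jaipur | 8 ; Delhi | 25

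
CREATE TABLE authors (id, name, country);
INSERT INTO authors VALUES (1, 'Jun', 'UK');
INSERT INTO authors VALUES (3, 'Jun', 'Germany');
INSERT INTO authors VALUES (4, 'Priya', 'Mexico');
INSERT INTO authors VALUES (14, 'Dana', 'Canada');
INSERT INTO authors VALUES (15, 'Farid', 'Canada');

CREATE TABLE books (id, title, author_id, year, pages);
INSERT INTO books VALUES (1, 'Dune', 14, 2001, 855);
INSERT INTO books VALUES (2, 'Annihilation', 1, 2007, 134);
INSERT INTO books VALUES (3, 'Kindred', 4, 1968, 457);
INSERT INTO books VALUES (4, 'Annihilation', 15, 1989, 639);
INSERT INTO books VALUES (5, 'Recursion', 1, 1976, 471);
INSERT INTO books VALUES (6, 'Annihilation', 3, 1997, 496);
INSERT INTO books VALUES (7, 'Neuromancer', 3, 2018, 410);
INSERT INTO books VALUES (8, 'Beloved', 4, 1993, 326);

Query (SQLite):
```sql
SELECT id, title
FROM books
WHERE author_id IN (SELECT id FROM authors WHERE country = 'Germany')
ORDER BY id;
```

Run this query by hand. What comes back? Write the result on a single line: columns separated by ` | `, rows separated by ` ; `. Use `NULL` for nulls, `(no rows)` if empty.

6 | Annihilation ; 7 | Neuromancer

Inner query: authors.id where country = 'Germany'.
Outer: keep books rows whose author_id is in that set.
Inner query → {3}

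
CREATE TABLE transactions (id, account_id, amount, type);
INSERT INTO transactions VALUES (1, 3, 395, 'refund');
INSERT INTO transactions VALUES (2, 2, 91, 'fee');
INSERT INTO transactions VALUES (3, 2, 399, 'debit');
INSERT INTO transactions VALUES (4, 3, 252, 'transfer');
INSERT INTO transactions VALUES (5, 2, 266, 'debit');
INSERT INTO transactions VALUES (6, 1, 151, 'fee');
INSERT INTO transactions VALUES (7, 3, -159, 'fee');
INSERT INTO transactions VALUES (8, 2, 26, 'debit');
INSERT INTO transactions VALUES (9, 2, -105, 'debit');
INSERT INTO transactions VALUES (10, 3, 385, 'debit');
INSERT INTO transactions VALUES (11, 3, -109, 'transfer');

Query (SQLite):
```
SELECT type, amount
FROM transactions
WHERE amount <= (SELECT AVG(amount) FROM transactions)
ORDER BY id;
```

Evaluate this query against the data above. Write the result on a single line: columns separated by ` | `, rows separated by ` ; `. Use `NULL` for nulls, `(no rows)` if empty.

fee | 91 ; fee | -159 ; debit | 26 ; debit | -105 ; transfer | -109

Scalar subquery: AVG(amount) over all transactions rows = 144.727273 (≈; comparison uses full precision).
Keep rows where amount <= that value.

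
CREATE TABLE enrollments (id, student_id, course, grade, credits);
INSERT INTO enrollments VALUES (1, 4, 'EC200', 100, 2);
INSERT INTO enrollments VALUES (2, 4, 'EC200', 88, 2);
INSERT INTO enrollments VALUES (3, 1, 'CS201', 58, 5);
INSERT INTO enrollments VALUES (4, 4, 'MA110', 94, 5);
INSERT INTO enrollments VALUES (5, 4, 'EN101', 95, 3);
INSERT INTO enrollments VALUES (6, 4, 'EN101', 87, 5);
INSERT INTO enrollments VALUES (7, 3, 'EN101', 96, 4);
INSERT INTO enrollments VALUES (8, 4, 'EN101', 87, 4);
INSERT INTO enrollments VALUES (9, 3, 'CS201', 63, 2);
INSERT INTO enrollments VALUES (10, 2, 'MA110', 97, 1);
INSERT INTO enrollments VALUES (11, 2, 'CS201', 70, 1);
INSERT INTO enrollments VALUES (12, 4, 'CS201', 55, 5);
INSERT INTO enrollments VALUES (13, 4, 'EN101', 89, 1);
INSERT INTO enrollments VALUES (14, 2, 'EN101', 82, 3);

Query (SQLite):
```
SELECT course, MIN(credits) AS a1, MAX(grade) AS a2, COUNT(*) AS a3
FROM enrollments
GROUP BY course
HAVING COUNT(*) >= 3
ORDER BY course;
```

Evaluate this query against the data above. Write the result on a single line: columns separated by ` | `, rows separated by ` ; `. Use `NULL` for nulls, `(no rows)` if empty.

CS201 | 1 | 70 | 4 ; EN101 | 1 | 96 | 6

Group enrollments by course.
Per group compute: MIN(credits), MAX(grade), COUNT(*).
HAVING: drop groups with fewer than 3 rows.
  CS201: ids {3, 9, 11, 12} → MIN(credits)=1, MAX(grade)=70, COUNT(*)=4
  EC200: ids {1, 2} → MIN(credits)=2, MAX(grade)=100, COUNT(*)=2
  EN101: ids {5, 6, 7, 8, 13, 14} → MIN(credits)=1, MAX(grade)=96, COUNT(*)=6
  MA110: ids {4, 10} → MIN(credits)=1, MAX(grade)=97, COUNT(*)=2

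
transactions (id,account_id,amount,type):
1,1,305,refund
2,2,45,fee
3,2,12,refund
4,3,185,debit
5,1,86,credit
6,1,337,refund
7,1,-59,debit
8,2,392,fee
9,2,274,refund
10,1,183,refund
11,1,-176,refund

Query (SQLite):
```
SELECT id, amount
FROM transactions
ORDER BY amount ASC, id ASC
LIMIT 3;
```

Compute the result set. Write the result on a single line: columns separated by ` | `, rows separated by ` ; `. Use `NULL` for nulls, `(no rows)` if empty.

11 | -176 ; 7 | -59 ; 3 | 12

Sort by amount asc, tiebreak id asc: (-176, id=11), (-59, id=7), (12, id=3), (45, id=2), (86, id=5), (183, id=10) …. Take first 3.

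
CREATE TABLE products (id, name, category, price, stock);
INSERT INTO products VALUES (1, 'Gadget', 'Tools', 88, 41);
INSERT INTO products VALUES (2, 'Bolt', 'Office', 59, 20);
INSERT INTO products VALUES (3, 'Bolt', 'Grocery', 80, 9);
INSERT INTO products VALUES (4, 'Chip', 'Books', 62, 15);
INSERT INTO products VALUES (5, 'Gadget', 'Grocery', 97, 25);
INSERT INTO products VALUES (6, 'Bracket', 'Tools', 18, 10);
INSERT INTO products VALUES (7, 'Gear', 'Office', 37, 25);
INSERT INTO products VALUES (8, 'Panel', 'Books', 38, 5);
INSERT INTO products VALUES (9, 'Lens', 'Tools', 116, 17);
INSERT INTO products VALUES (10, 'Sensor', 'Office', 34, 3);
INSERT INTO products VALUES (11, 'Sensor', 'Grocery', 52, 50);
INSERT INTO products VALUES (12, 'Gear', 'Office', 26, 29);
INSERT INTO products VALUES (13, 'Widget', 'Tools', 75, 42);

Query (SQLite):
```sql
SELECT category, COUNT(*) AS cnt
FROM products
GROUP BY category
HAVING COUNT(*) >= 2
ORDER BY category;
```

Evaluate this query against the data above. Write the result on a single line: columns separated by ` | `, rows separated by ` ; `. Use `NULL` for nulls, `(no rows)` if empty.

Books | 2 ; Grocery | 3 ; Office | 4 ; Tools | 4

Partition products by category; compute COUNT(*) within each group.
HAVING: keep groups with count ≥ 2.
  Books: ids {4, 8} → COUNT(*)=2
  Grocery: ids {3, 5, 11} → COUNT(*)=3
  Office: ids {2, 7, 10, 12} → COUNT(*)=4
  Tools: ids {1, 6, 9, 13} → COUNT(*)=4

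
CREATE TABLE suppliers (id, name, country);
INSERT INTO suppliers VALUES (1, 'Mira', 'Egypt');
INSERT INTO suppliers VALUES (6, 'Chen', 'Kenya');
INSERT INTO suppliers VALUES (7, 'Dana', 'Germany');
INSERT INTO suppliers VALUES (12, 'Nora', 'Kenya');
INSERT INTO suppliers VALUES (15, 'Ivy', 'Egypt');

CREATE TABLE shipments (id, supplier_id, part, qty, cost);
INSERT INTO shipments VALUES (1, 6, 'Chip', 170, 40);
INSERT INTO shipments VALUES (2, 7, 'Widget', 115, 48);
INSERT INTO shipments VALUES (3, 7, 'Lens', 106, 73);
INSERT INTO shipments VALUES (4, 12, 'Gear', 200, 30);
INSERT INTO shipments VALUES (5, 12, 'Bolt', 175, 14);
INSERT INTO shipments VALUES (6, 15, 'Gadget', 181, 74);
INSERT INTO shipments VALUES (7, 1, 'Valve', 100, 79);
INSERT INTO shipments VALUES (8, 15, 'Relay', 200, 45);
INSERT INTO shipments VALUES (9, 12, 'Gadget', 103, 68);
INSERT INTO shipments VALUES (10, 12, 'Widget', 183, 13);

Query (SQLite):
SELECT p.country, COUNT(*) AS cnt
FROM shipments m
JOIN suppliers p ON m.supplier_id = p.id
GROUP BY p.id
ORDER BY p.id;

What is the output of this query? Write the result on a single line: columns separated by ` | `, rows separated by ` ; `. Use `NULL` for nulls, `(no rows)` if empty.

Join each shipments row to its suppliers via supplier_id.
Group joined rows by suppliers.id; compute COUNT(*) per group.
  1: ids {7} → COUNT(*)=1
  6: ids {1} → COUNT(*)=1
  7: ids {2, 3} → COUNT(*)=2
  12: ids {4, 5, 9, 10} → COUNT(*)=4
  15: ids {6, 8} → COUNT(*)=2

Egypt | 1 ; Kenya | 1 ; Germany | 2 ; Kenya | 4 ; Egypt | 2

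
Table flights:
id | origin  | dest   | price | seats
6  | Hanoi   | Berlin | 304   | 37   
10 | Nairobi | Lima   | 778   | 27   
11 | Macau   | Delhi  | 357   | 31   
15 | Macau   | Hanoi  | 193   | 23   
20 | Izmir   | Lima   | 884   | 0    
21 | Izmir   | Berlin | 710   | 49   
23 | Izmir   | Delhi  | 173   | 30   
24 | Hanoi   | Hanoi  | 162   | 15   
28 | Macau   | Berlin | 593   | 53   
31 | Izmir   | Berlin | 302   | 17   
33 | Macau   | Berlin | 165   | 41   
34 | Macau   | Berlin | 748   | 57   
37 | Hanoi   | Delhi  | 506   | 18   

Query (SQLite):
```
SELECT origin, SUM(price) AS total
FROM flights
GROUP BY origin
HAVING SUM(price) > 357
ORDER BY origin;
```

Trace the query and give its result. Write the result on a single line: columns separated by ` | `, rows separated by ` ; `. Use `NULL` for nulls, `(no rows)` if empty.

Hanoi | 972 ; Izmir | 2069 ; Macau | 2056 ; Nairobi | 778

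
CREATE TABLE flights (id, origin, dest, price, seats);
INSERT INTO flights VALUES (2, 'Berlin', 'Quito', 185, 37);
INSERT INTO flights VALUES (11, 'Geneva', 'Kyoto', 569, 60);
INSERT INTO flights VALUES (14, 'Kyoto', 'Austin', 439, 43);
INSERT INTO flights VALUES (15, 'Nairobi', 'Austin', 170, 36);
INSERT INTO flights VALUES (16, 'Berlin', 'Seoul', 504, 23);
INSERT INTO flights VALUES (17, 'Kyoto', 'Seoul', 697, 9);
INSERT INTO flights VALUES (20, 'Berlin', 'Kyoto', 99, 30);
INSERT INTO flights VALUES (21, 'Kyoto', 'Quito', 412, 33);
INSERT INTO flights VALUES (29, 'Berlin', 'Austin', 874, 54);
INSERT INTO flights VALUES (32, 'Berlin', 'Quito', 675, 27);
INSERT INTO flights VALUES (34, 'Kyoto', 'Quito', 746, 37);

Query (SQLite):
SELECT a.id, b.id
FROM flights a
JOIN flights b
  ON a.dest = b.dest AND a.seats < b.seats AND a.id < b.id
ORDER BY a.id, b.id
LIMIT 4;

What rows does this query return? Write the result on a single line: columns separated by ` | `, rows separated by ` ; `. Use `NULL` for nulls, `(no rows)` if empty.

Pairs (a,b) with same dest, a.seats < b.seats, a.id < b.id.
dest groups: Austin:{14,15,29} Kyoto:{11,20} Quito:{2,21,32,34} Seoul:{16,17}
Ordered by (a.id, b.id); first 4.

14 | 29 ; 15 | 29 ; 21 | 34 ; 32 | 34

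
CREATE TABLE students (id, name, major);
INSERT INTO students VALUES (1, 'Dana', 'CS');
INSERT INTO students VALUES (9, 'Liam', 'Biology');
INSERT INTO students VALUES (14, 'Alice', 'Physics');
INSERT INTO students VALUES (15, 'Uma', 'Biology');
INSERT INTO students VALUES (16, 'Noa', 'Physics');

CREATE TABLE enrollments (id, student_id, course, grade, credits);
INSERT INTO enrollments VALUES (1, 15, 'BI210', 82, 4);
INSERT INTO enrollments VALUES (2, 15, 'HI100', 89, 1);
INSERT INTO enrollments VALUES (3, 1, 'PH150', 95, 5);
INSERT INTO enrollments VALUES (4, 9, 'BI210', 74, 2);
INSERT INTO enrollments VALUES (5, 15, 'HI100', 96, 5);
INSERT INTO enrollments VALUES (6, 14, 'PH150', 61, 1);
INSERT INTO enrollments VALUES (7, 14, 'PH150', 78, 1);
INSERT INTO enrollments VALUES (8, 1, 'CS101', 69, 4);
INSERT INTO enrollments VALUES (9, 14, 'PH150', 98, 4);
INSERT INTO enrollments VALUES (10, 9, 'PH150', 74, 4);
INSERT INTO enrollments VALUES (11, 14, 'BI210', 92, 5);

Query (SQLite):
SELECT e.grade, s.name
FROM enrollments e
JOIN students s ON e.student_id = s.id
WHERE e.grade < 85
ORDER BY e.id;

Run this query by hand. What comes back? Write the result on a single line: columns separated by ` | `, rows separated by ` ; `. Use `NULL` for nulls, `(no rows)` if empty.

82 | Uma ; 74 | Liam ; 61 | Alice ; 78 | Alice ; 69 | Dana ; 74 | Liam

Each enrollments row matches the students row where student_id = students.id.
Then keep rows with e.grade < 85.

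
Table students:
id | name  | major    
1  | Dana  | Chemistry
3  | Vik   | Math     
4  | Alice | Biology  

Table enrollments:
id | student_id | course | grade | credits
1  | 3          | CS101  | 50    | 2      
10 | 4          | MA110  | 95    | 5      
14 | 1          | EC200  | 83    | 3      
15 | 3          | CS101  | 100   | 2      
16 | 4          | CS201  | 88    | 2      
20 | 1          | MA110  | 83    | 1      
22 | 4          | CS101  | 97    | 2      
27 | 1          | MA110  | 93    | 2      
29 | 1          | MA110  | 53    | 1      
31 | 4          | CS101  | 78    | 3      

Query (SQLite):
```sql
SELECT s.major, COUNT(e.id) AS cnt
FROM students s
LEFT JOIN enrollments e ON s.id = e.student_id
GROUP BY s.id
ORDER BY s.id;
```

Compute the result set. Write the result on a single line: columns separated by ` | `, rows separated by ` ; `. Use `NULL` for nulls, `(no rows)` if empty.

Chemistry | 4 ; Math | 2 ; Biology | 4

LEFT JOIN keeps every students row; unmatched ones get NULL for enrollments columns.
Group by students.id and compute COUNT(e.id). COUNT(col) of an all-NULL group is 0.
  1: ids {14, 20, 27, 29} → COUNT(e.id)=4
  3: ids {1, 15} → COUNT(e.id)=2
  4: ids {10, 16, 22, 31} → COUNT(e.id)=4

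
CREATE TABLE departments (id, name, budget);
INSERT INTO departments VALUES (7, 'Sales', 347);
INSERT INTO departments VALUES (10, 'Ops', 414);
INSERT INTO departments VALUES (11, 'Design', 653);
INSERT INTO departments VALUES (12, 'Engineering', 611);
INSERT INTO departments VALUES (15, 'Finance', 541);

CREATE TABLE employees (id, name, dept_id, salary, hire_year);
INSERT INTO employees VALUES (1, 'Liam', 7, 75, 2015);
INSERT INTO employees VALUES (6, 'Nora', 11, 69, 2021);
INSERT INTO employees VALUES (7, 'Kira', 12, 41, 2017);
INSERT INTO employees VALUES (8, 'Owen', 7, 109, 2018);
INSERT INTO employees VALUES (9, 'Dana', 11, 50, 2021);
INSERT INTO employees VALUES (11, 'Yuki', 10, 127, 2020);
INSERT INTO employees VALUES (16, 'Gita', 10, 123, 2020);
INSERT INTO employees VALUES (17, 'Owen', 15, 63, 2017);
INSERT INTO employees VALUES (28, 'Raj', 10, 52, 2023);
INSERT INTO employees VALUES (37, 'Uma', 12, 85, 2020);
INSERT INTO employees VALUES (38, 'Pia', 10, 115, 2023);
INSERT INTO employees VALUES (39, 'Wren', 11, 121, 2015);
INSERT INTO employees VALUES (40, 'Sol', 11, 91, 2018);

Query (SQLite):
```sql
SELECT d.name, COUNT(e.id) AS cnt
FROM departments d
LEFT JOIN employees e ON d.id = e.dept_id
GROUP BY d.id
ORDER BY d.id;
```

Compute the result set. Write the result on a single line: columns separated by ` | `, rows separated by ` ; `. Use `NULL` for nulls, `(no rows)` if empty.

Sales | 2 ; Ops | 4 ; Design | 4 ; Engineering | 2 ; Finance | 1

LEFT JOIN keeps every departments row; unmatched ones get NULL for employees columns.
Group by departments.id and compute COUNT(e.id). COUNT(col) of an all-NULL group is 0.
  7: ids {1, 8} → COUNT(e.id)=2
  10: ids {11, 16, 28, 38} → COUNT(e.id)=4
  11: ids {6, 9, 39, 40} → COUNT(e.id)=4
  12: ids {7, 37} → COUNT(e.id)=2
  15: ids {17} → COUNT(e.id)=1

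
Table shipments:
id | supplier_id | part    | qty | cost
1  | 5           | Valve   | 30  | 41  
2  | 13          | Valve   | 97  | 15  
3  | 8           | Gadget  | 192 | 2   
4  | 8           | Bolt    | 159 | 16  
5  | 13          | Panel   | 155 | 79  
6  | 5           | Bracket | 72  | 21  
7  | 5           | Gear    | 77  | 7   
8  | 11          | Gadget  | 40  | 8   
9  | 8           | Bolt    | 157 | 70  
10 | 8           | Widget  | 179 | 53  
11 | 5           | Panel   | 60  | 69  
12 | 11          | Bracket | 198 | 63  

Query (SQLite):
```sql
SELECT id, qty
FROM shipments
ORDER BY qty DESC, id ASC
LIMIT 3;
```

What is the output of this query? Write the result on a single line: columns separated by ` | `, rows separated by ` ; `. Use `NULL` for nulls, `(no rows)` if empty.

12 | 198 ; 3 | 192 ; 10 | 179

Sort by qty desc, tiebreak id asc: (198, id=12), (192, id=3), (179, id=10), (159, id=4), (157, id=9), (155, id=5) …. Take first 3.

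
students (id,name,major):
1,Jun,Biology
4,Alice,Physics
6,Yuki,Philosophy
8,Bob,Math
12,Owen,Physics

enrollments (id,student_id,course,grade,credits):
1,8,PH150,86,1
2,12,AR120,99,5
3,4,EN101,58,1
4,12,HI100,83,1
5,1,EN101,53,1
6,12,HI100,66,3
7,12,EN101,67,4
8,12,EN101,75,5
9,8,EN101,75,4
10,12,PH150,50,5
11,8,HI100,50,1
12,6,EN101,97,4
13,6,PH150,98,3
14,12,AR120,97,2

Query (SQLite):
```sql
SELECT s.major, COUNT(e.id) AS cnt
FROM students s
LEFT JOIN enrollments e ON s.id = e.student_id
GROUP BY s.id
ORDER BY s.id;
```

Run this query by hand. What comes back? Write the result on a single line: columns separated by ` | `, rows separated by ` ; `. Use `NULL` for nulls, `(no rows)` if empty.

LEFT JOIN keeps every students row; unmatched ones get NULL for enrollments columns.
Group by students.id and compute COUNT(e.id). COUNT(col) of an all-NULL group is 0.
  1: ids {5} → COUNT(e.id)=1
  4: ids {3} → COUNT(e.id)=1
  6: ids {12, 13} → COUNT(e.id)=2
  8: ids {1, 9, 11} → COUNT(e.id)=3
  12: ids {2, 4, 6, 7, 8, 10, 14} → COUNT(e.id)=7

Biology | 1 ; Physics | 1 ; Philosophy | 2 ; Math | 3 ; Physics | 7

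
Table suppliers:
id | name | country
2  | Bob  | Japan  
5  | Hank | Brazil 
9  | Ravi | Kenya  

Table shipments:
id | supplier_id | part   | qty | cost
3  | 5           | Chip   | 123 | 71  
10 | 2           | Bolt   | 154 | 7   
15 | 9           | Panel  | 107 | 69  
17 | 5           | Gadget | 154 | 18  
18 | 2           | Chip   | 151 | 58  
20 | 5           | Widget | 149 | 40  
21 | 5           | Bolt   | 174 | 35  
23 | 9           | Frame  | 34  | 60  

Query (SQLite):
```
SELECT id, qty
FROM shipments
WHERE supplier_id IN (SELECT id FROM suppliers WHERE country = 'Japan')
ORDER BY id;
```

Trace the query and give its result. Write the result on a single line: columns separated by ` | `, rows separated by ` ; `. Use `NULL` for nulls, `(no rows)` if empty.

Inner query: suppliers.id where country = 'Japan'.
Outer: keep shipments rows whose supplier_id is in that set.
Inner query → {2}

10 | 154 ; 18 | 151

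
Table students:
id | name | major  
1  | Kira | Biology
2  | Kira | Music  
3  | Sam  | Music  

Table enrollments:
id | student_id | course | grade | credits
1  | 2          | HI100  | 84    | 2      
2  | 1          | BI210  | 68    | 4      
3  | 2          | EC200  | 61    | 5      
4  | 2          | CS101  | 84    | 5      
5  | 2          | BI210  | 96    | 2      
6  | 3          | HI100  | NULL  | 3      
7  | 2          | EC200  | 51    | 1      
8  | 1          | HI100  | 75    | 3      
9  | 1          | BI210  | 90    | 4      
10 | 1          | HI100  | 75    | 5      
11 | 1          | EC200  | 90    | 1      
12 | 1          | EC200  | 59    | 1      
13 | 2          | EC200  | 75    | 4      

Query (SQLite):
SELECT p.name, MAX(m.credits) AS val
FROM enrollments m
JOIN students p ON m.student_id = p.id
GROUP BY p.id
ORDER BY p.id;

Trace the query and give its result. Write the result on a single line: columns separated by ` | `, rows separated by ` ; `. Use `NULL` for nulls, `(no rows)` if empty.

Join each enrollments row to its students via student_id.
Group joined rows by students.id; compute MAX(m.credits) per group.
  1: ids {2, 8, 9, 10, 11, 12} → MAX(m.credits)=5
  2: ids {1, 3, 4, 5, 7, 13} → MAX(m.credits)=5
  3: ids {6} → MAX(m.credits)=3

Kira | 5 ; Kira | 5 ; Sam | 3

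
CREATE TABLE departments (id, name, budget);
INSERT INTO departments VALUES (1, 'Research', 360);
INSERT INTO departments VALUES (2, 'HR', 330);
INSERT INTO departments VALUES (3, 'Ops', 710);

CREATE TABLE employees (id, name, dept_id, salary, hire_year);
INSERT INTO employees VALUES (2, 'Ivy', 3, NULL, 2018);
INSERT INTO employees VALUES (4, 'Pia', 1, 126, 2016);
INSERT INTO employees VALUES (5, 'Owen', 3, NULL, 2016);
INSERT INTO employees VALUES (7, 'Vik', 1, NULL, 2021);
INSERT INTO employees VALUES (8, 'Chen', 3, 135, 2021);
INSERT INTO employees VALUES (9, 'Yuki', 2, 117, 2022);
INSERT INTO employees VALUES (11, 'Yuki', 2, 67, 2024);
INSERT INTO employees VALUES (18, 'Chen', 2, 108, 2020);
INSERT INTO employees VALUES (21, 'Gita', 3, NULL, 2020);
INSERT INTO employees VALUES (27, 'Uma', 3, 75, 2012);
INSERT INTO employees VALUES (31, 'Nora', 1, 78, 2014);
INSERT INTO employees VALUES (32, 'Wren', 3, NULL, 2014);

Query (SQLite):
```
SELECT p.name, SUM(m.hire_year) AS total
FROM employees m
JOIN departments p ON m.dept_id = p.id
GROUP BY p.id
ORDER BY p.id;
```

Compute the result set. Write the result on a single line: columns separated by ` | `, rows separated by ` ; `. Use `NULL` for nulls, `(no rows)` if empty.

Research | 6051 ; HR | 6066 ; Ops | 12101

Join each employees row to its departments via dept_id.
Group joined rows by departments.id; compute SUM(m.hire_year) per group.
  1: ids {4, 7, 31} → SUM(m.hire_year)=6051
  2: ids {9, 11, 18} → SUM(m.hire_year)=6066
  3: ids {2, 5, 8, 21, 27, 32} → SUM(m.hire_year)=12101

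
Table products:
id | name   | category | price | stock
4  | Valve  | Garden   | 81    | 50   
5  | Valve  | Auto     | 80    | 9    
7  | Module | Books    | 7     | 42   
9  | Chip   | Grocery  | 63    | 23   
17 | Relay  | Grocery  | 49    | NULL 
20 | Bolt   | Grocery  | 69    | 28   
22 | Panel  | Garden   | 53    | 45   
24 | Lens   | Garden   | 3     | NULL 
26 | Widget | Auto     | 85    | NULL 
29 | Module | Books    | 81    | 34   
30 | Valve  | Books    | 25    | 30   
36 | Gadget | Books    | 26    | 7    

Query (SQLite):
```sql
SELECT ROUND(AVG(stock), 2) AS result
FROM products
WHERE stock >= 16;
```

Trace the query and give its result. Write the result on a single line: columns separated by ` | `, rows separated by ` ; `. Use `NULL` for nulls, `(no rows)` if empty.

Rows where stock >= 16 → stock values: [50, 42, 23, 28, 45, 34, 30].
AVG = 252 / 7 (rounded to 2 dp).

36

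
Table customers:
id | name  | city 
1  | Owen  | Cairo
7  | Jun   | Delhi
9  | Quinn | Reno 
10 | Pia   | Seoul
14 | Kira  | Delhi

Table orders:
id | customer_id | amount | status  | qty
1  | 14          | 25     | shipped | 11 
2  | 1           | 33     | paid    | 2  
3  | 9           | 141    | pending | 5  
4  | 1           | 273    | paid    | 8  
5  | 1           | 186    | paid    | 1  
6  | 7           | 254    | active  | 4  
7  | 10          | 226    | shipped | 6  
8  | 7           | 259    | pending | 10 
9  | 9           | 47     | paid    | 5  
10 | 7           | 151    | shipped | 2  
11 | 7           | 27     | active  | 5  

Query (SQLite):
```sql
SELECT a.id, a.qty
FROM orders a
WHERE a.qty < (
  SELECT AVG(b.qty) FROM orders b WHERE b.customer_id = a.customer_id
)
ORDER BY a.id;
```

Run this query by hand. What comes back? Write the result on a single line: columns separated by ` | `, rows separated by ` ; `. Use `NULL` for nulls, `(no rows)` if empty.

2 | 2 ; 5 | 1 ; 6 | 4 ; 10 | 2 ; 11 | 5

For each orders row a, compute AVG(qty) over rows sharing a.customer_id.
Keep row a if a.qty < that per-group AVG.
  customer_id=1: AVG(qty) = 3.666667
  customer_id=7: AVG(qty) = 5.25
  customer_id=9: AVG(qty) = 5.0
  customer_id=10: AVG(qty) = 6.0
  customer_id=14: AVG(qty) = 11.0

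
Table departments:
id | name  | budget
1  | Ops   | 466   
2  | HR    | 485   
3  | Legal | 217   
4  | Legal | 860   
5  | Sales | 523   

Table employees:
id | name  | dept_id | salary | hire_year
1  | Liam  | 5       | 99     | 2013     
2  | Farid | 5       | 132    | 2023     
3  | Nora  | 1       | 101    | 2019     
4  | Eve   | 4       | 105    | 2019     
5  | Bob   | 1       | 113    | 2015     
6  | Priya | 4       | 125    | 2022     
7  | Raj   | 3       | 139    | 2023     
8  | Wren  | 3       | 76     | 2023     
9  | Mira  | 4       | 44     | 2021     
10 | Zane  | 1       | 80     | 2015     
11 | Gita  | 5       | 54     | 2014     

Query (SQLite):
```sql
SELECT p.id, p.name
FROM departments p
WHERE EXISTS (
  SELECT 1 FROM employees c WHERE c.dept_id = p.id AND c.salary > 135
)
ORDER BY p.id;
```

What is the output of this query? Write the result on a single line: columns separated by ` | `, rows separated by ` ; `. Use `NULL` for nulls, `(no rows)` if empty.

3 | Legal

For each departments row, check whether any employees with matching dept_id has salary > 135.
Keep rows where that is true.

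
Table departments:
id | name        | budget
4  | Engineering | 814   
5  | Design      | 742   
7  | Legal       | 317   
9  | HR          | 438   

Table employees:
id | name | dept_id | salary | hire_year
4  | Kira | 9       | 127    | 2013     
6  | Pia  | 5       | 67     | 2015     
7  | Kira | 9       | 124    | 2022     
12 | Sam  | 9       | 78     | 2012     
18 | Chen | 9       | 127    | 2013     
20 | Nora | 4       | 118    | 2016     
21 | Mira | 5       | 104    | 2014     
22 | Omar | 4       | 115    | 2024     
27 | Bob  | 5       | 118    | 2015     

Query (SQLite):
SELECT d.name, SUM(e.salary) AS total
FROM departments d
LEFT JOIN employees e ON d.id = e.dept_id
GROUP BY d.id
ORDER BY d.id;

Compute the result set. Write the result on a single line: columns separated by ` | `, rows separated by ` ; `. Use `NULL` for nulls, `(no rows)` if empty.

LEFT JOIN keeps every departments row; unmatched ones get NULL for employees columns.
Group by departments.id and compute SUM(e.salary). SUM over an all-NULL group is NULL.
  4: ids {20, 22} → SUM(e.salary)=233
  5: ids {6, 21, 27} → SUM(e.salary)=289
  7: ids {—} → SUM(e.salary)=NULL
  9: ids {4, 7, 12, 18} → SUM(e.salary)=456

Engineering | 233 ; Design | 289 ; Legal | NULL ; HR | 456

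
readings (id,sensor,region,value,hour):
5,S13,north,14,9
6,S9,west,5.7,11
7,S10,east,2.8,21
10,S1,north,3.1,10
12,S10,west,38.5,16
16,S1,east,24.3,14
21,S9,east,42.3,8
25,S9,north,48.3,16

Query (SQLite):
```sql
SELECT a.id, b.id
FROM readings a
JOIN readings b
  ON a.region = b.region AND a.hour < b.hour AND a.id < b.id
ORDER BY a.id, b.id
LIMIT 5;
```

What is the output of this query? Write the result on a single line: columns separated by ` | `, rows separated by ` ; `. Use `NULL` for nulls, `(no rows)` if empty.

Pairs (a,b) with same region, a.hour < b.hour, a.id < b.id.
region groups: east:{7,16,21} north:{5,10,25} west:{6,12}
Ordered by (a.id, b.id); first 5.

5 | 10 ; 5 | 25 ; 6 | 12 ; 10 | 25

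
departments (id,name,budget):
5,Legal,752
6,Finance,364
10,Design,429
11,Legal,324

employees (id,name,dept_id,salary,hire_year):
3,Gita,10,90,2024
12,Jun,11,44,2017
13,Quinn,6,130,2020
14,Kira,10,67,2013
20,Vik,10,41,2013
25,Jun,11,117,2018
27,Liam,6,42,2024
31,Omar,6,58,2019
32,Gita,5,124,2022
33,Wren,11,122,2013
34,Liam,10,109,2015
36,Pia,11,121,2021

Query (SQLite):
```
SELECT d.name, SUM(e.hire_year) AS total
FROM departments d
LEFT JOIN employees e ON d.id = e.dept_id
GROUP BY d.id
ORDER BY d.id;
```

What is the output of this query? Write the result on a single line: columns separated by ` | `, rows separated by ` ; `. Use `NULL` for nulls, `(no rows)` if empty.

Legal | 2022 ; Finance | 6063 ; Design | 8065 ; Legal | 8069

LEFT JOIN keeps every departments row; unmatched ones get NULL for employees columns.
Group by departments.id and compute SUM(e.hire_year). SUM over an all-NULL group is NULL.
  5: ids {32} → SUM(e.hire_year)=2022
  6: ids {13, 27, 31} → SUM(e.hire_year)=6063
  10: ids {3, 14, 20, 34} → SUM(e.hire_year)=8065
  11: ids {12, 25, 33, 36} → SUM(e.hire_year)=8069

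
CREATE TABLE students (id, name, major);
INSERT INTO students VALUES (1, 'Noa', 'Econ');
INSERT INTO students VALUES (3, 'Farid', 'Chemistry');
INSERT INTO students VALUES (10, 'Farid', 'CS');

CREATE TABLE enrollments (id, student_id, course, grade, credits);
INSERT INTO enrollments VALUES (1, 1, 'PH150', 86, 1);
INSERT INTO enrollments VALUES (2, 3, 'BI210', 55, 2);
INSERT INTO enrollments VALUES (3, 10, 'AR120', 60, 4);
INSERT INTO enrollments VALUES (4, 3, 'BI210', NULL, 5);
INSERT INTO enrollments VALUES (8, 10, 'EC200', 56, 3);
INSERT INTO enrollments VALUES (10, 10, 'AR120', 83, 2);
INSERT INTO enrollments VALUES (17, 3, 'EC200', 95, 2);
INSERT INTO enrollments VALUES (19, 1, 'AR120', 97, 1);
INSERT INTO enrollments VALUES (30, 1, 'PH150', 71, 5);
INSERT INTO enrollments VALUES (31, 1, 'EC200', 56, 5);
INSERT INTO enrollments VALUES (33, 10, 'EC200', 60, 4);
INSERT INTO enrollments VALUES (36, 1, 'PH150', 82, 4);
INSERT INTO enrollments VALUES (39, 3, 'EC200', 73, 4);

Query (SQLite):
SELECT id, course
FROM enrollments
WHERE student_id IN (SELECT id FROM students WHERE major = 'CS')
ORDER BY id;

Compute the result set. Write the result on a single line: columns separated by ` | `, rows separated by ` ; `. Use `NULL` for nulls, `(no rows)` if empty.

Inner query: students.id where major = 'CS'.
Outer: keep enrollments rows whose student_id is in that set.
Inner query → {10}

3 | AR120 ; 8 | EC200 ; 10 | AR120 ; 33 | EC200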